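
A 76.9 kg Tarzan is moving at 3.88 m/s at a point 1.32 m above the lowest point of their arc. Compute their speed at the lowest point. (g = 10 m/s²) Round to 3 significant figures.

Mechanical energy is conserved (no friction): ½mv₀² + mgh = ½mv²
v² = v₀² + 2gh = (3.88)² + 2(10)(1.32) = 41.454
v = √41.454 = 6.439 m/s

v = 6.44 m/s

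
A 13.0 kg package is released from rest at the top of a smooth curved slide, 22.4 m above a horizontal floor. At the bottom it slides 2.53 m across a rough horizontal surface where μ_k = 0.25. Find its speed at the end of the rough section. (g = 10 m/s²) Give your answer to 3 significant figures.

Applying the work–energy principle:
mgh = ½mv² + μ_k m g d
W_f = μ_k mg d = (0.25)(13.0)(10)(2.53) = 82.22 J
½mv² = mgh − W_f = 2912.0 − 82.22 = 2829.8 J
v = √(2 × 2829.8/13.0) = 20.87 m/s

v = 20.9 m/s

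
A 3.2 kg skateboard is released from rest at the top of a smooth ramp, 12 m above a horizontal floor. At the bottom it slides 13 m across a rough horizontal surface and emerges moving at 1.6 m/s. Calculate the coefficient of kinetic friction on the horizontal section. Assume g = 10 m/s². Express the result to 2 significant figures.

Energy at the top = energy at the end + work done against friction:
mgh = ½mv² + μ_k m g d
mgh = 384.00 J; ½mv² = 4.0960 J
W_f = 384.00 − 4.0960 = 379.9 J
μ_k = W_f/(mg·d) = 379.9/(32.00 × 13) = 0.9132

μ_k = 0.91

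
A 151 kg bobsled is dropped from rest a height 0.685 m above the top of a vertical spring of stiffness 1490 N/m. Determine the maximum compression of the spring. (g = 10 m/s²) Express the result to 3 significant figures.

Take the reference level at the top of the uncompressed spring. At max compression the bobsled has fallen H + x and is momentarily at rest:
mg(H + x) = ½kx²
½(1490)x² − (151)(10)x − (151)(10)(0.685) = 0
745.0x² − 1510x − 1034 = 0
x = [1510 + √(2.280e+06 + 3.0824e+06)]/(2 × 745.0) = 2.568 m

x = 2.57 m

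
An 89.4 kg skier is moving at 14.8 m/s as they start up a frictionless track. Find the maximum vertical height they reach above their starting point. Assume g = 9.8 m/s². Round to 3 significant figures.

h = 11.2 m

Setting KE at the bottom equal to PE gained: ½mv² = mgh
h = v²/(2g) = 14.8²/(2 × 9.8) = 11.18 m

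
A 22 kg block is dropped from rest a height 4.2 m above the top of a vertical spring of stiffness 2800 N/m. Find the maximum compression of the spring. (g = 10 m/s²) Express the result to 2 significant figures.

Measuring PE from the top of the relaxed spring, at max compression the block has dropped H + x with zero KE, so:
mg(H + x) = ½kx²
½(2800)x² − (22)(10)x − (22)(10)(4.2) = 0
1400x² − 220.0x − 924.0 = 0
x = [220.0 + √(48400 + 5.1744e+06)]/(2 × 1400) = 0.8948 m

x = 0.89 m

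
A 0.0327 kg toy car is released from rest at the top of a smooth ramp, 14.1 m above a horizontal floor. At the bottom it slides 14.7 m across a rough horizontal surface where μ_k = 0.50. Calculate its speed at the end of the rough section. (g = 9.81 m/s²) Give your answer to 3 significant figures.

Energy at the top = energy at the end + work done against friction:
mgh = ½mv² + μ_k m g d
W_f = μ_k mg d = (0.50)(0.0327)(9.81)(14.7) = 2.358 J
½mv² = mgh − W_f = 4.5231 − 2.358 = 2.1653 J
v = √(2 × 2.1653/0.0327) = 11.51 m/s

v = 11.5 m/s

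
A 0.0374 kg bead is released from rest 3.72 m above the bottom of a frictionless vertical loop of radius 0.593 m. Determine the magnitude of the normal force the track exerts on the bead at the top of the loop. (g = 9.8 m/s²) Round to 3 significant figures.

Energy from release to top (height 2r): mgh = ½mv_top² + mg(2r)
v_top² = 2g(h − 2r) = 2(9.8)(3.72 − 1.186) = 49.666 m²/s²
At the top, both N and weight point toward the centre: N + mg = mv_top²/r
N = m(v_top²/r − g) = 0.0374(49.666/0.593 − 9.8) = 2.766 N

N = 2.77 N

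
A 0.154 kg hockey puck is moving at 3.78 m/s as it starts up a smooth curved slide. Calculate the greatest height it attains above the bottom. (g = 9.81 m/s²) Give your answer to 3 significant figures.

By energy conservation, ½mv² = mgh
h = v²/(2g) = 3.78²/(2 × 9.81) = 0.7283 m

h = 0.728 m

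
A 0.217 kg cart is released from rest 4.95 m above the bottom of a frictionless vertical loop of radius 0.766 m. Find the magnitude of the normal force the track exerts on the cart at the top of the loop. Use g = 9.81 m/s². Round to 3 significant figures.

N = 16.9 N

Energy from release to top (height 2r): mgh = ½mv_top² + mg(2r)
v_top² = 2g(h − 2r) = 2(9.81)(4.95 − 1.532) = 67.061 m²/s²
At the top, both N and weight point toward the centre: N + mg = mv_top²/r
N = m(v_top²/r − g) = 0.217(67.061/0.766 − 9.81) = 16.87 N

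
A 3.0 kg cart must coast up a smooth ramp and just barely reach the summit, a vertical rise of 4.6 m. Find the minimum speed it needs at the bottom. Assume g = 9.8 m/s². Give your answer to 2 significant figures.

v = 9.5 m/s

At the top it is momentarily at rest, so all KE converts to PE: ½mv² = mgh
v = √(2gh) = √(2 × 9.8 × 4.6) = 9.495 m/s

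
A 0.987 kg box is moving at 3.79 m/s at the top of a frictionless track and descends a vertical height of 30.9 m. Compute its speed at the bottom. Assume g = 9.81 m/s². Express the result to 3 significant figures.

v = 24.9 m/s

By conservation of mechanical energy, ½mv₀² + mgh = ½mv²
v² = v₀² + 2gh = (3.79)² + 2(9.81)(30.9) = 620.62
v = √620.62 = 24.91 m/s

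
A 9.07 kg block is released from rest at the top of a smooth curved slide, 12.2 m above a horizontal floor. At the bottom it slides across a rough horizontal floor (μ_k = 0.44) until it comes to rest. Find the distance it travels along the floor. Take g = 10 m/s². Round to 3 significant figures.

Energy bookkeeping (friction removes W_f = μ_k N d):
At rest all PE has been dissipated by friction: mgh = μ_k m g d
d = h/μ_k = 12.2/0.44 = 27.73 m

d = 27.7 m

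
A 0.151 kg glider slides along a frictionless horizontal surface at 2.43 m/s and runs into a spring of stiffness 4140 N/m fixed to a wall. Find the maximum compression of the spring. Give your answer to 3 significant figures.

x = 0.0147 m

At max compression the glider is momentarily at rest: ½mv² = ½kx²
x = v√(m/k) = 2.43 × √(0.151/4140) = 0.01468 m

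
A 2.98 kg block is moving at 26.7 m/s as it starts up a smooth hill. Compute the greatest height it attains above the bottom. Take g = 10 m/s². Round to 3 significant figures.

h = 35.6 m

By energy conservation, ½mv² = mgh
h = v²/(2g) = 26.7²/(2 × 10) = 35.64 m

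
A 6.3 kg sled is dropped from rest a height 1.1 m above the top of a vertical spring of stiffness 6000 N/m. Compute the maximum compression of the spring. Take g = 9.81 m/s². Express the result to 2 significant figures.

Take the reference level at the top of the uncompressed spring. At max compression the sled has fallen H + x and is momentarily at rest:
mg(H + x) = ½kx²
½(6000)x² − (6.3)(9.81)x − (6.3)(9.81)(1.1) = 0
3000x² − 61.80x − 67.98 = 0
x = [61.80 + √(3820 + 815800)]/(2 × 3000) = 0.1612 m

x = 0.16 m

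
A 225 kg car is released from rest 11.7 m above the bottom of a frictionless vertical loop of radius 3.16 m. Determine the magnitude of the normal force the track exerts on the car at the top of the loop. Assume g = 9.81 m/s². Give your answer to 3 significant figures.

Energy from release to top (height 2r): mgh = ½mv_top² + mg(2r)
v_top² = 2g(h − 2r) = 2(9.81)(11.7 − 6.320) = 105.56 m²/s²
At the top, both N and weight point toward the centre: N + mg = mv_top²/r
N = m(v_top²/r − g) = 225(105.56/3.16 − 9.81) = 5309 N

N = 5310 N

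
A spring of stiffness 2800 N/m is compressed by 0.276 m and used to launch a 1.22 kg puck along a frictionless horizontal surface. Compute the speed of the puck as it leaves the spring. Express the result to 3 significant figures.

Conservation of energy: ½kx² = ½mv²
v = x√(k/m) = 0.276 × √(2800/1.22) = 13.22 m/s

v = 13.2 m/s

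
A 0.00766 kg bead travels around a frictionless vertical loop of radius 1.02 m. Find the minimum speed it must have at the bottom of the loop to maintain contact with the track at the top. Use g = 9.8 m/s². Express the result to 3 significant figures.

v = 7.07 m/s

At the top: mg = mv_top²/r ⇒ v_top² = gr = 9.996 m²/s²
Energy from bottom to top (height 2r): ½mv_bot² = ½mv_top² + mg(2r)
v_bot² = gr + 4gr = 5gr = 49.98
v_bot = √(5gr) = 7.070 m/s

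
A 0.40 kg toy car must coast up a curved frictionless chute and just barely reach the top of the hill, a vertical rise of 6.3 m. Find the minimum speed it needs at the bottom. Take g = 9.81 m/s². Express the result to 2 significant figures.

v = 11 m/s

At the top it is momentarily at rest, so all KE converts to PE: ½mv² = mgh
v = √(2gh) = √(2 × 9.81 × 6.3) = 11.12 m/s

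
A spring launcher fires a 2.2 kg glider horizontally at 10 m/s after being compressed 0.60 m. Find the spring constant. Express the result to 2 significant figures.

Energy stored in the spring equals the launch KE: ½kx² = ½mv²
k = mv²/x² = (2.2)(10)²/(0.60)² = 611.1 N/m

k = 610 N/m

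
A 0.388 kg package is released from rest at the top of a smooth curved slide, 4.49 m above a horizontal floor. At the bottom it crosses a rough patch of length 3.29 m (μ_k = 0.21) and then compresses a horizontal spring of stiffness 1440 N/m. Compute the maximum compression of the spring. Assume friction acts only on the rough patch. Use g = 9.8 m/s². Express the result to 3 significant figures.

Initial energy: E₁ = mgh = (0.388)(9.8)(4.49) = 17.073 J
Friction removes W_f = μ_k mg d = (0.21)(0.388)(9.8)(3.29) = 2.627 J
Energy reaching the spring: E = 17.073 − 2.627 = 14.446 J
At max compression ½kx² = E ⇒ x = √(2E/k) = √(2 × 14.446/1440) = 0.1416 m

x = 0.142 m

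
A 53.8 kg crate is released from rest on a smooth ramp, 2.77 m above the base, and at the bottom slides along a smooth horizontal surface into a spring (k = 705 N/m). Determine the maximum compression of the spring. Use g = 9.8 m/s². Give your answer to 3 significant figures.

At max compression the crate is momentarily at rest: mgh = ½kx²
x = √(2mgh/k) = √(2 × 53.8 × 9.8 × 2.77 / 705) = 2.035 m

x = 2.04 m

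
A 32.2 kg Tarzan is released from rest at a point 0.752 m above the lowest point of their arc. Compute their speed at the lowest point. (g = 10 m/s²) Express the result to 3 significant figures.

v = 3.88 m/s

Energy conservation between the two points: mgh = ½mv²
v = √(2gh) = √(2 × 10 × 0.752) = √15.040 = 3.878 m/s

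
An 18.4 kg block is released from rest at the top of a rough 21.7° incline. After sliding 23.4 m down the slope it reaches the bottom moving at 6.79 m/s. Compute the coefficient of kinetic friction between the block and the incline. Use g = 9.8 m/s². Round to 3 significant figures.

μ_k = 0.290

mgh = ½mv² + μ_k (mg cosθ) L, with h = L sinθ
mgL sinθ = 1560.1 J; ½mv² = 424.16 J
W_f = 1560.1 − 424.16 = 1136 J
μ_k = W_f/(mg cosθ · L) = 1136/(167.5 × 23.4) = 0.2898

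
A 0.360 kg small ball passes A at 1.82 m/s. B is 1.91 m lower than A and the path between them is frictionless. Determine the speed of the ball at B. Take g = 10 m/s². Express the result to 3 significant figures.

Energy conservation between the two points: ½mv₀² + mgh = ½mv²
v² = v₀² + 2gh = (1.82)² + 2(10)(1.91) = 41.512
v = √41.512 = 6.443 m/s

v = 6.44 m/s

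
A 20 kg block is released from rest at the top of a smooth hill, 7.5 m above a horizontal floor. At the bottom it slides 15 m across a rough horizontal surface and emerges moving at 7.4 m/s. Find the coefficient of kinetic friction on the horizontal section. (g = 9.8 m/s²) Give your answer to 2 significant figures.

μ_k = 0.31

Applying the work–energy principle:
mgh = ½mv² + μ_k m g d
mgh = 1470.0 J; ½mv² = 547.60 J
W_f = 1470.0 − 547.60 = 922.4 J
μ_k = W_f/(mg·d) = 922.4/(196.0 × 15) = 0.3137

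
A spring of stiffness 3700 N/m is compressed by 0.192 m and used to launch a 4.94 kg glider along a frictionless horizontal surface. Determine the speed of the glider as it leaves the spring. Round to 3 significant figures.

v = 5.25 m/s

Conservation of energy: ½kx² = ½mv²
v = x√(k/m) = 0.192 × √(3700/4.94) = 5.255 m/s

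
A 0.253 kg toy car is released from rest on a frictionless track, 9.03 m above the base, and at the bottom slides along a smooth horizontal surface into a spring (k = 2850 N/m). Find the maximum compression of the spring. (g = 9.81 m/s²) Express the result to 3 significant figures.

Gravitational PE at the top equals spring PE at max compression: mgh = ½kx²
x = √(2mgh/k) = √(2 × 0.253 × 9.81 × 9.03 / 2850) = 0.1254 m

x = 0.125 m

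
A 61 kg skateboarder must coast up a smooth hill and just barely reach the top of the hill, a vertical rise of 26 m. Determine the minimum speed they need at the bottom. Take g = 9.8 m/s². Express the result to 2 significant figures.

At the top they are momentarily at rest, so all KE converts to PE: ½mv² = mgh
v = √(2gh) = √(2 × 9.8 × 26) = 22.57 m/s

v = 23 m/s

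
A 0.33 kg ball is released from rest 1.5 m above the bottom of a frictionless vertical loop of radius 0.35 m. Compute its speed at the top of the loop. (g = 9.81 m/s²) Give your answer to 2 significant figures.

v = 4.0 m/s

Energy conservation: mgh = ½mv_top² + mg(2r)
v_top² = 2g(h − 2r) = 2(9.81)(1.5 − 0.7000) = 15.70
v_top = 3.962 m/s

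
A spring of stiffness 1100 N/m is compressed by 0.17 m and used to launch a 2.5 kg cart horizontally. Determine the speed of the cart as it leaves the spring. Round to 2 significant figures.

v = 3.6 m/s

Spring PE converts entirely to kinetic energy: ½kx² = ½mv²
v = x√(k/m) = 0.17 × √(1100/2.5) = 3.566 m/s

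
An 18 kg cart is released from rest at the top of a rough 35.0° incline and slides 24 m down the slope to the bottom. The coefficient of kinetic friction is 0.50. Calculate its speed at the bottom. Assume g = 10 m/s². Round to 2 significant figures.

v = 8.9 m/s

Energy: mgh = ½mv² + W_f, with h = L sinθ and W_f = μ_k (mg cosθ) L
mgh = mgL sinθ = (18)(10)(24)sin35.0° = 2477.9 J
W_f = μ_k mg cosθ · L = (0.50)(18)(10)cos35.0°·24 = 1769 J
½mv² = 2477.9 − 1769 = 708.48 J
v = √(2 × 708.48/18) = 8.872 m/s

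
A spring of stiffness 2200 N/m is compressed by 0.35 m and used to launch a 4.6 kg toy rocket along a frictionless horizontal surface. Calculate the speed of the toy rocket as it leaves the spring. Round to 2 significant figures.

v = 7.7 m/s

The toy rocket leaves the spring when the spring is at natural length, so ½kx² = ½mv²
v = x√(k/m) = 0.35 × √(2200/4.6) = 7.654 m/s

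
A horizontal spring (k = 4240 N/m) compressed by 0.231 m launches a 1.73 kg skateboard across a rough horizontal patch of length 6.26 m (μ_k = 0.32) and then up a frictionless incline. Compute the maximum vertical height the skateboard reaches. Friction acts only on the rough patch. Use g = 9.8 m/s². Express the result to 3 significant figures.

h = 4.67 m

Spring energy: E₀ = ½kx² = ½(4240)(0.231)² = 113.13 J
Friction: W_f = μ_k mg d = (0.32)(1.73)(9.8)(6.26) = 33.96 J
Energy at base of ramp: E = 113.13 − 33.96 = 79.163 J
At max height all remaining energy is PE: mgh = E ⇒ h = E/(mg) = 79.163/(1.73 × 9.8) = 4.669 m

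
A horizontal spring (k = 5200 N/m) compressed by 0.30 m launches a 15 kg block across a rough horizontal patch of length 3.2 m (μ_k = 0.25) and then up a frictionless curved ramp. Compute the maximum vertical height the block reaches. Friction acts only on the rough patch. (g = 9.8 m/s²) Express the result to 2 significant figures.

h = 0.79 m

Spring energy: E₀ = ½kx² = ½(5200)(0.30)² = 234.00 J
Friction: W_f = μ_k mg d = (0.25)(15)(9.8)(3.2) = 117.6 J
Energy at base of ramp: E = 234.00 − 117.6 = 116.40 J
At max height all remaining energy is PE: mgh = E ⇒ h = E/(mg) = 116.40/(15 × 9.8) = 0.7918 m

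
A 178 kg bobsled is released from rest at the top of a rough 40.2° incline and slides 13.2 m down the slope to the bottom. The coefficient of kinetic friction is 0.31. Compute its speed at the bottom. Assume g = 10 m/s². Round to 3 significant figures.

v = 10.4 m/s

Taking the bottom as reference, mgh = ½mv² + μ_k N L with h = L sinθ, N = mg cosθ:
mgh = mgL sinθ = (178)(10)(13.2)sin40.2° = 15166 J
W_f = μ_k mg cosθ · L = (0.31)(178)(10)cos40.2°·13.2 = 5563 J
½mv² = 15166 − 5563 = 9602.4 J
v = √(2 × 9602.4/178) = 10.39 m/s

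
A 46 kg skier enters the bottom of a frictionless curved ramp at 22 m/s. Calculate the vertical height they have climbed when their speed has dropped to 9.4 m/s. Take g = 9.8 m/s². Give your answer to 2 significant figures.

Conservation of energy: ½mv₁² = ½mv₂² + mgh
h = (v₁² − v₂²)/(2g) = (22² − 9.4²)/(2 × 9.8) = 20.19 m

h = 20 m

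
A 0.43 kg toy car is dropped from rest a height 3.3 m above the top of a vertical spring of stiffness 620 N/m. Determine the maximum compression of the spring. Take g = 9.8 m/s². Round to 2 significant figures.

Measuring PE from the top of the relaxed spring, at max compression the car has dropped H + x with zero KE, so:
mg(H + x) = ½kx²
½(620)x² − (0.43)(9.8)x − (0.43)(9.8)(3.3) = 0
310.0x² − 4.214x − 13.91 = 0
x = [4.214 + √(17.76 + 17244)]/(2 × 310.0) = 0.2187 m

x = 0.22 m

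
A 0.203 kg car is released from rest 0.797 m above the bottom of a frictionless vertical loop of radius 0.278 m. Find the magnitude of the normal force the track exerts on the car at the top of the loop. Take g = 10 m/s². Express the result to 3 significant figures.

N = 1.49 N

Energy from release to top (height 2r): mgh = ½mv_top² + mg(2r)
v_top² = 2g(h − 2r) = 2(10)(0.797 − 0.5560) = 4.8200 m²/s²
At the top, both N and weight point toward the centre: N + mg = mv_top²/r
N = m(v_top²/r − g) = 0.203(4.8200/0.278 − 10) = 1.490 N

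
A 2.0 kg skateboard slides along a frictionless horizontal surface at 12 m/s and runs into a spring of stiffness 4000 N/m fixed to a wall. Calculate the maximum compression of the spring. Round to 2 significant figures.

x = 0.27 m

At max compression the skateboard is momentarily at rest: ½mv² = ½kx²
x = v√(m/k) = 12 × √(2.0/4000) = 0.2683 m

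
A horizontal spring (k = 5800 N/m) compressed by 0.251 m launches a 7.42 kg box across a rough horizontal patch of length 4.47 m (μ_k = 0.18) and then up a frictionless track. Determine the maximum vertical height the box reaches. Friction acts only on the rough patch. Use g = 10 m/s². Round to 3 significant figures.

Spring energy: E₀ = ½kx² = ½(5800)(0.251)² = 182.70 J
Friction: W_f = μ_k mg d = (0.18)(7.42)(10)(4.47) = 59.70 J
Energy at base of ramp: E = 182.70 − 59.70 = 123.00 J
At max height all remaining energy is PE: mgh = E ⇒ h = E/(mg) = 123.00/(7.42 × 10) = 1.658 m

h = 1.66 m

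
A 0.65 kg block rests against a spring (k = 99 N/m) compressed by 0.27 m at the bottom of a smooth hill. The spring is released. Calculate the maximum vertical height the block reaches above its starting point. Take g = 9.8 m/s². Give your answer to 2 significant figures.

h = 0.57 m

All spring PE becomes gravitational PE at the highest point: ½kx² = mgh
h = kx²/(2mg) = (99)(0.27)²/(2 × 0.65 × 9.8) = 0.5665 m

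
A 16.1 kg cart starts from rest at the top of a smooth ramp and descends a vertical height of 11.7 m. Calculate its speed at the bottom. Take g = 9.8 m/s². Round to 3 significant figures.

Mechanical energy is conserved (no friction): mgh = ½mv²
The mass cancels from both sides.
v = √(2gh) = √(2 × 9.8 × 11.7) = √229.32 = 15.14 m/s

v = 15.1 m/s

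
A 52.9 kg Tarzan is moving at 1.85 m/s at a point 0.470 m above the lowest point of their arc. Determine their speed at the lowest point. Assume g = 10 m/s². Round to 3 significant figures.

Equating total energy at the two states: ½mv₀² + mgh = ½mv²
The mass cancels from both sides.
v² = v₀² + 2gh = (1.85)² + 2(10)(0.470) = 12.822
v = √12.822 = 3.581 m/s

v = 3.58 m/s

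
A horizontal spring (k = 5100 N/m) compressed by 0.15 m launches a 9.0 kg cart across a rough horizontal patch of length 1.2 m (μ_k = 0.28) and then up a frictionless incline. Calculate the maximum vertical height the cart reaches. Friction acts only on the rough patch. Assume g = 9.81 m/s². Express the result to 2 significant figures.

Spring energy: E₀ = ½kx² = ½(5100)(0.15)² = 57.375 J
Friction: W_f = μ_k mg d = (0.28)(9.0)(9.81)(1.2) = 29.67 J
Energy at base of ramp: E = 57.375 − 29.67 = 27.710 J
At max height all remaining energy is PE: mgh = E ⇒ h = E/(mg) = 27.710/(9.0 × 9.81) = 0.3138 m

h = 0.31 m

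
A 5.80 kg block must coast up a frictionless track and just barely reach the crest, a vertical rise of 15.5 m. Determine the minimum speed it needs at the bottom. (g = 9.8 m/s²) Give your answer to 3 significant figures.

At the top it is momentarily at rest, so all KE converts to PE: ½mv² = mgh
v = √(2gh) = √(2 × 9.8 × 15.5) = 17.43 m/s

v = 17.4 m/s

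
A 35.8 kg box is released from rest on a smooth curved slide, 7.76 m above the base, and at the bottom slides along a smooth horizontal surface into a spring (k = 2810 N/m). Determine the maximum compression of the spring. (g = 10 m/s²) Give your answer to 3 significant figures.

x = 1.41 m

Energy conservation (no friction) from release to max compression: mgh = ½kx²
x = √(2mgh/k) = √(2 × 35.8 × 10 × 7.76 / 2810) = 1.406 m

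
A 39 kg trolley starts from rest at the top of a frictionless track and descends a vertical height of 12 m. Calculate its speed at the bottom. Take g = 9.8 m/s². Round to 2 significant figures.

v = 15 m/s

Mechanical energy is conserved (no friction): mgh = ½mv²
v = √(2gh) = √(2 × 9.8 × 12) = √235.20 = 15.34 m/s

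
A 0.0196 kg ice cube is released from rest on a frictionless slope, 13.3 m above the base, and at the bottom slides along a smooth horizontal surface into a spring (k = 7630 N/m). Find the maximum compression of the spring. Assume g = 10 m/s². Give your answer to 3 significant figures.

At max compression the cube is momentarily at rest: mgh = ½kx²
x = √(2mgh/k) = √(2 × 0.0196 × 10 × 13.3 / 7630) = 0.02614 m

x = 0.0261 m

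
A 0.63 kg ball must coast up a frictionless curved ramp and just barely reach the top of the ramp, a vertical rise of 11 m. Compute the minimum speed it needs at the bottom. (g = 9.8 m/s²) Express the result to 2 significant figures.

At the top it is momentarily at rest, so all KE converts to PE: ½mv² = mgh
v = √(2gh) = √(2 × 9.8 × 11) = 14.68 m/s

v = 15 m/s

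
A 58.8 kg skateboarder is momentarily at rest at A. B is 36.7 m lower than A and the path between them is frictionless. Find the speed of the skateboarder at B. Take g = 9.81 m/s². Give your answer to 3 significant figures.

v = 26.8 m/s

Mechanical energy is conserved (no friction): mgh = ½mv²
The mass cancels from both sides.
v = √(2gh) = √(2 × 9.81 × 36.7) = √720.05 = 26.83 m/s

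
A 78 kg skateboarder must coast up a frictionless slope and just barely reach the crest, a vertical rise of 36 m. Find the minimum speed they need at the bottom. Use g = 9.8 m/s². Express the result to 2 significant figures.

v = 27 m/s

At the top they are momentarily at rest, so all KE converts to PE: ½mv² = mgh
v = √(2gh) = √(2 × 9.8 × 36) = 26.56 m/s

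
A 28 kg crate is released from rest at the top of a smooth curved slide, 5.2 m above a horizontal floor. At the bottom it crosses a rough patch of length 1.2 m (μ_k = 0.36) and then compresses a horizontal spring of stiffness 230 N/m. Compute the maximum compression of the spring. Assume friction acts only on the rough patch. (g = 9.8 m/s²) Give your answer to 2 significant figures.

Initial energy: E₁ = mgh = (28)(9.8)(5.2) = 1426.9 J
Friction removes W_f = μ_k mg d = (0.36)(28)(9.8)(1.2) = 118.5 J
Energy reaching the spring: E = 1426.9 − 118.5 = 1308.3 J
At max compression ½kx² = E ⇒ x = √(2E/k) = √(2 × 1308.3/230) = 3.373 m

x = 3.4 m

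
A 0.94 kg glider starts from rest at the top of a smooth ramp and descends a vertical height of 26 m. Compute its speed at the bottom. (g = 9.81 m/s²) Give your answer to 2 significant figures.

Energy conservation between the two points: mgh = ½mv²
v = √(2gh) = √(2 × 9.81 × 26) = √510.12 = 22.59 m/s

v = 23 m/s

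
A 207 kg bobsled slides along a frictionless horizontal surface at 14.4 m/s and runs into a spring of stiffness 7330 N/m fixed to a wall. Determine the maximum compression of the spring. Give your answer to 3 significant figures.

All KE is stored as spring PE at maximum compression: ½mv² = ½kx²
x = v√(m/k) = 14.4 × √(207/7330) = 2.420 m

x = 2.42 m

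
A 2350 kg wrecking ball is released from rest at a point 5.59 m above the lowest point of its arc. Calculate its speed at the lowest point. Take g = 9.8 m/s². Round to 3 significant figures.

Energy conservation between the two points: mgh = ½mv²
v = √(2gh) = √(2 × 9.8 × 5.59) = √109.56 = 10.47 m/s

v = 10.5 m/s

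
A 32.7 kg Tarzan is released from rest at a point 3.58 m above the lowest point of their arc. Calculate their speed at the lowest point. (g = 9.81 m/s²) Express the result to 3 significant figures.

Energy conservation between the two points: mgh = ½mv²
v = √(2gh) = √(2 × 9.81 × 3.58) = √70.240 = 8.381 m/s

v = 8.38 m/s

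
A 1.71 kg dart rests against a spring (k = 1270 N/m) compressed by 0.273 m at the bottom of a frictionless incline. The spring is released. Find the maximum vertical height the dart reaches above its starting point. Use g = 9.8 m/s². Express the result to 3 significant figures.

At maximum height the dart is at rest, so ½kx² = mgh
h = kx²/(2mg) = (1270)(0.273)²/(2 × 1.71 × 9.8) = 2.824 m

h = 2.82 m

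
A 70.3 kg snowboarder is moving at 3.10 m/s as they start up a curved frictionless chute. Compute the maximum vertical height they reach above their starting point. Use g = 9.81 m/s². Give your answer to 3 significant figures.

h = 0.490 m

By energy conservation, ½mv² = mgh
h = v²/(2g) = 3.10²/(2 × 9.81) = 0.4898 m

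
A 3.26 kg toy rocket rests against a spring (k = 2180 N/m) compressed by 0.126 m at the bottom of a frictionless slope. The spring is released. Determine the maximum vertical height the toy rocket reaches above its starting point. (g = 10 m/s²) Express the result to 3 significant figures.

h = 0.531 m

All spring PE becomes gravitational PE at the highest point: ½kx² = mgh
h = kx²/(2mg) = (2180)(0.126)²/(2 × 3.26 × 10) = 0.5308 m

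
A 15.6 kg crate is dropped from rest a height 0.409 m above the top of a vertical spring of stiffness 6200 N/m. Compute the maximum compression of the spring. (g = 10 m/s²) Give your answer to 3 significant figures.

x = 0.171 m

Let x be the compression. The total drop is H + x, and the crate is instantaneously at rest at max compression, so energy conservation gives:
mg(H + x) = ½kx²
½(6200)x² − (15.6)(10)x − (15.6)(10)(0.409) = 0
3100x² − 156.0x − 63.80 = 0
x = [156.0 + √(24336 + 791170)]/(2 × 3100) = 0.1708 m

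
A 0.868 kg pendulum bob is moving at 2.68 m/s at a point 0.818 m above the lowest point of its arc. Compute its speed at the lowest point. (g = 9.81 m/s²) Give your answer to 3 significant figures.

v = 4.82 m/s

Mechanical energy is conserved (no friction): ½mv₀² + mgh = ½mv²
v² = v₀² + 2gh = (2.68)² + 2(9.81)(0.818) = 23.232
v = √23.232 = 4.820 m/s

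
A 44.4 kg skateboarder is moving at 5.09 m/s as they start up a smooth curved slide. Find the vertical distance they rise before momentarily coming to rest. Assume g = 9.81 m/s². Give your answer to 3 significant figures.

h = 1.32 m

By energy conservation, ½mv² = mgh
h = v²/(2g) = 5.09²/(2 × 9.81) = 1.320 m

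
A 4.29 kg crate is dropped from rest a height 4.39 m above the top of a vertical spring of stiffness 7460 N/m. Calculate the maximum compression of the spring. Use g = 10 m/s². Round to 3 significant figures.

Take the reference level at the top of the uncompressed spring. At max compression the crate has fallen H + x and is momentarily at rest:
mg(H + x) = ½kx²
½(7460)x² − (4.29)(10)x − (4.29)(10)(4.39) = 0
3730x² − 42.90x − 188.3 = 0
x = [42.90 + √(1840 + 2.8099e+06)]/(2 × 3730) = 0.2305 m

x = 0.231 m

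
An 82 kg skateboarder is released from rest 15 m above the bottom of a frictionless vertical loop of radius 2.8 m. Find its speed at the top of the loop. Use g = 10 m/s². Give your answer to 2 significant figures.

Energy conservation: mgh = ½mv_top² + mg(2r)
v_top² = 2g(h − 2r) = 2(10)(15 − 5.600) = 188.0
v_top = 13.71 m/s

v = 14 m/s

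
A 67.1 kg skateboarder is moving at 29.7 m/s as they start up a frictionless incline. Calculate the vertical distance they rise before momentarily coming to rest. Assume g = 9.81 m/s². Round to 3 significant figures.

Setting KE at the bottom equal to PE gained: ½mv² = mgh
h = v²/(2g) = 29.7²/(2 × 9.81) = 44.96 m

h = 45.0 m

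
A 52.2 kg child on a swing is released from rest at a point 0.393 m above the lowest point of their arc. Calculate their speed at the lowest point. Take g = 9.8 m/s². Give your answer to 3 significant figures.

Energy conservation between the two points: mgh = ½mv²
The mass cancels from both sides.
v = √(2gh) = √(2 × 9.8 × 0.393) = √7.7028 = 2.775 m/s

v = 2.78 m/s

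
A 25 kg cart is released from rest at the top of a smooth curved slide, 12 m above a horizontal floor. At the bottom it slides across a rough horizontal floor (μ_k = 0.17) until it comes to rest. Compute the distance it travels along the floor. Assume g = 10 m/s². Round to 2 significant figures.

d = 71 m

Energy bookkeeping (friction removes W_f = μ_k N d):
At rest all PE has been dissipated by friction: mgh = μ_k m g d
d = h/μ_k = 12/0.17 = 70.59 m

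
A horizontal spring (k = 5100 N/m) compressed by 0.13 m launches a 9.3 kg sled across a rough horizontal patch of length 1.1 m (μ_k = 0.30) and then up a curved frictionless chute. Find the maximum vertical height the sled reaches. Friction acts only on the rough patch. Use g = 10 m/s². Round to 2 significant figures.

Spring energy: E₀ = ½kx² = ½(5100)(0.13)² = 43.095 J
Friction: W_f = μ_k mg d = (0.30)(9.3)(10)(1.1) = 30.69 J
Energy at base of ramp: E = 43.095 − 30.69 = 12.405 J
At max height all remaining energy is PE: mgh = E ⇒ h = E/(mg) = 12.405/(9.3 × 10) = 0.1334 m

h = 0.13 m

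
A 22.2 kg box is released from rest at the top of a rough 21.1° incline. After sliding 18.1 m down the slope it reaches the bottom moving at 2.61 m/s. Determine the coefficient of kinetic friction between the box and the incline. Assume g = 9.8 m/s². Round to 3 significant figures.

μ_k = 0.365

The energy dissipated by friction is the PE lost minus the KE gained:
mgL sinθ = 1417.6 J; ½mv² = 75.614 J
W_f = 1417.6 − 75.614 = 1342 J
μ_k = W_f/(mg cosθ · L) = 1342/(203.0 × 18.1) = 0.3653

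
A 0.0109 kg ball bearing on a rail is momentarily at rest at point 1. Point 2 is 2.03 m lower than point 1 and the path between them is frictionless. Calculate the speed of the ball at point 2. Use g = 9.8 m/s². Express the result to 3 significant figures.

v = 6.31 m/s

By conservation of mechanical energy, mgh = ½mv²
v = √(2gh) = √(2 × 9.8 × 2.03) = √39.788 = 6.308 m/s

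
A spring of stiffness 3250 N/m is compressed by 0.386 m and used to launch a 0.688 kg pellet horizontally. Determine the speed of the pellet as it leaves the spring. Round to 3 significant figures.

The pellet leaves the spring when the spring is at natural length, so ½kx² = ½mv²
v = x√(k/m) = 0.386 × √(3250/0.688) = 26.53 m/s

v = 26.5 m/s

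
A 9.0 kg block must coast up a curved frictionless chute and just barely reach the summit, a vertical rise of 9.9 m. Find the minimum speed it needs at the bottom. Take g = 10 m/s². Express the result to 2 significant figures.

At the top it is momentarily at rest, so all KE converts to PE: ½mv² = mgh
v = √(2gh) = √(2 × 10 × 9.9) = 14.07 m/s

v = 14 m/s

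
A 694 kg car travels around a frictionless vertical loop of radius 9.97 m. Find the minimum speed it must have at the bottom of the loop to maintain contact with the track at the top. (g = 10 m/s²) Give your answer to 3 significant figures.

v = 22.3 m/s

At the top: mg = mv_top²/r ⇒ v_top² = gr = 99.70 m²/s²
Energy from bottom to top (height 2r): ½mv_bot² = ½mv_top² + mg(2r)
v_bot² = gr + 4gr = 5gr = 498.5
v_bot = √(5gr) = 22.33 m/s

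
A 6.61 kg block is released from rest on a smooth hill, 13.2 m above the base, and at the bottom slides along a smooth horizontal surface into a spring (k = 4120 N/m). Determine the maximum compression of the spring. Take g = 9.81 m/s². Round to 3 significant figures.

x = 0.645 m

Energy conservation (no friction) from release to max compression: mgh = ½kx²
x = √(2mgh/k) = √(2 × 6.61 × 9.81 × 13.2 / 4120) = 0.6446 m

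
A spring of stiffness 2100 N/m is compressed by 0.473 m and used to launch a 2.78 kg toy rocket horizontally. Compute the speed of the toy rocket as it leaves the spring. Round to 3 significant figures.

v = 13.0 m/s

The toy rocket leaves the spring when the spring is at natural length, so ½kx² = ½mv²
v = x√(k/m) = 0.473 × √(2100/2.78) = 13.00 m/s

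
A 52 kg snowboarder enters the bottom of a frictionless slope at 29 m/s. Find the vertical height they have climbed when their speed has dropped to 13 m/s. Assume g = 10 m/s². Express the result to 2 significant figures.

Energy balance between the two points: ½mv₁² = ½mv₂² + mgh
h = (v₁² − v₂²)/(2g) = (29² − 13²)/(2 × 10) = 33.60 m

h = 34 m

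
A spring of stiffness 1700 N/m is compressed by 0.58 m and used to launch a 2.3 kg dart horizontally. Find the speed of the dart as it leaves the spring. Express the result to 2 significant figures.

The dart leaves the spring when the spring is at natural length, so ½kx² = ½mv²
v = x√(k/m) = 0.58 × √(1700/2.3) = 15.77 m/s

v = 16 m/s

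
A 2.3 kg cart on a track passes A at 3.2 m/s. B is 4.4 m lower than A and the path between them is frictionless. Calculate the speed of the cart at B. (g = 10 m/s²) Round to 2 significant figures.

Energy conservation between the two points: ½mv₀² + mgh = ½mv²
v² = v₀² + 2gh = (3.2)² + 2(10)(4.4) = 98.240
v = √98.240 = 9.912 m/s

v = 9.9 m/s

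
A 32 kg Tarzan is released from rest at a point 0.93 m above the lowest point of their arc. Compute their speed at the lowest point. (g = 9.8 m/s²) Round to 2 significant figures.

Equating total energy at the two states: mgh = ½mv²
The mass cancels from both sides.
v = √(2gh) = √(2 × 9.8 × 0.93) = √18.228 = 4.269 m/s

v = 4.3 m/s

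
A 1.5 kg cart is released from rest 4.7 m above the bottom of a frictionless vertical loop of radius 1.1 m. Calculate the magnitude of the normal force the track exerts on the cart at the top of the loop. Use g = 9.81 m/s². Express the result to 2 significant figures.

Energy from release to top (height 2r): mgh = ½mv_top² + mg(2r)
v_top² = 2g(h − 2r) = 2(9.81)(4.7 − 2.200) = 49.050 m²/s²
At the top, both N and weight point toward the centre: N + mg = mv_top²/r
N = m(v_top²/r − g) = 1.5(49.050/1.1 − 9.81) = 52.17 N

N = 52 N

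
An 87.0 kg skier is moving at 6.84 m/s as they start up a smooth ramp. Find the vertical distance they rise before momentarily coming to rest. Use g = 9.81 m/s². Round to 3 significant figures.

Setting KE at the bottom equal to PE gained: ½mv² = mgh
h = v²/(2g) = 6.84²/(2 × 9.81) = 2.385 m

h = 2.38 m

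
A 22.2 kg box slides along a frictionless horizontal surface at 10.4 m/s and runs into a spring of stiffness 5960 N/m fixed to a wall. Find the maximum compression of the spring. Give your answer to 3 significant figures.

All KE is stored as spring PE at maximum compression: ½mv² = ½kx²
x = v√(m/k) = 10.4 × √(22.2/5960) = 0.6347 m

x = 0.635 m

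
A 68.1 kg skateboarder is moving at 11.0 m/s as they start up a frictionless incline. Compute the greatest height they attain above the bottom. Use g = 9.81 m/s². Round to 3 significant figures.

By energy conservation, ½mv² = mgh
h = v²/(2g) = 11.0²/(2 × 9.81) = 6.167 m

h = 6.17 m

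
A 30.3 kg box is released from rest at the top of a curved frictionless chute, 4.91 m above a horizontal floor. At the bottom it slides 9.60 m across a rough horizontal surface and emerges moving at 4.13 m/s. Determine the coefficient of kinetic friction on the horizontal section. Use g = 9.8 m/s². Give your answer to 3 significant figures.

μ_k = 0.421

Energy bookkeeping (friction removes W_f = μ_k N d):
mgh = ½mv² + μ_k m g d
mgh = 1458.0 J; ½mv² = 258.41 J
W_f = 1458.0 − 258.41 = 1200 J
μ_k = W_f/(mg·d) = 1200/(296.9 × 9.60) = 0.4208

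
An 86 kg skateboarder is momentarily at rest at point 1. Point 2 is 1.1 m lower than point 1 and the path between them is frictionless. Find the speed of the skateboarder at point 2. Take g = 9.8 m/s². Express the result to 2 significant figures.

Energy conservation between the two points: mgh = ½mv²
v = √(2gh) = √(2 × 9.8 × 1.1) = √21.560 = 4.643 m/s

v = 4.6 m/s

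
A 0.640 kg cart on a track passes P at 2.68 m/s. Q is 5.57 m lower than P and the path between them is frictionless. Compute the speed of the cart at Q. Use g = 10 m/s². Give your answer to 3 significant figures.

Energy conservation between the two points: ½mv₀² + mgh = ½mv²
The mass cancels from both sides.
v² = v₀² + 2gh = (2.68)² + 2(10)(5.57) = 118.58
v = √118.58 = 10.89 m/s

v = 10.9 m/s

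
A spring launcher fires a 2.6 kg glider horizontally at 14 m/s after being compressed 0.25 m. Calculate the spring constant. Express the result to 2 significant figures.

k = 8200 N/m

Spring PE at full compression equals KE at release: ½kx² = ½mv²
k = mv²/x² = (2.6)(14)²/(0.25)² = 8154 N/m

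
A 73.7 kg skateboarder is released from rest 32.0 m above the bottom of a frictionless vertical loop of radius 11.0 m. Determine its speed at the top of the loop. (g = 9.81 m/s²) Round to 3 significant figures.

v = 14.0 m/s

Energy conservation: mgh = ½mv_top² + mg(2r)
v_top² = 2g(h − 2r) = 2(9.81)(32.0 − 22.00) = 196.2
v_top = 14.01 m/s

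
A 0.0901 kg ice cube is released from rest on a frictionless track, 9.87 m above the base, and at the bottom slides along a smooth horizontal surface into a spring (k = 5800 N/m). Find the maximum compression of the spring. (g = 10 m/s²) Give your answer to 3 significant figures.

x = 0.0554 m

At max compression the cube is momentarily at rest: mgh = ½kx²
x = √(2mgh/k) = √(2 × 0.0901 × 10 × 9.87 / 5800) = 0.05538 m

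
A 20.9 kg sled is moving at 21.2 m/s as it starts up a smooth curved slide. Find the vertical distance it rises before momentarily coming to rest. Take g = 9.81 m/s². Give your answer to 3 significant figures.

Setting KE at the bottom equal to PE gained: ½mv² = mgh
h = v²/(2g) = 21.2²/(2 × 9.81) = 22.91 m

h = 22.9 m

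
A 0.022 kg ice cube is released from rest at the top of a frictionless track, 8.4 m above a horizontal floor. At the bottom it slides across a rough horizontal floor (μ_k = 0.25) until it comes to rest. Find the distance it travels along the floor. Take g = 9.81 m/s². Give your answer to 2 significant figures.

Energy at the top = energy at the end + work done against friction:
At rest all PE has been dissipated by friction: mgh = μ_k m g d
d = h/μ_k = 8.4/0.25 = 33.60 m

d = 34 m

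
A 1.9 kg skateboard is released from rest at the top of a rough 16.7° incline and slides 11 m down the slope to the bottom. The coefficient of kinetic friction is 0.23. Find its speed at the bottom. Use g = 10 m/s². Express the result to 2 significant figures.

Taking the bottom as reference, mgh = ½mv² + μ_k N L with h = L sinθ, N = mg cosθ:
mgh = mgL sinθ = (1.9)(10)(11)sin16.7° = 60.058 J
W_f = μ_k mg cosθ · L = (0.23)(1.9)(10)cos16.7°·11 = 46.04 J
½mv² = 60.058 − 46.04 = 14.016 J
v = √(2 × 14.016/1.9) = 3.841 m/s

v = 3.8 m/s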